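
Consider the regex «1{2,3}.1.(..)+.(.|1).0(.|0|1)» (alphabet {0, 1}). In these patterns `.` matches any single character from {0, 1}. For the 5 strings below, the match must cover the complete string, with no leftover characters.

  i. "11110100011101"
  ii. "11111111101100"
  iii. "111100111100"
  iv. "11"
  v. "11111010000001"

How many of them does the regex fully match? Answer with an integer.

4

i → match
ii → match
iii. "111100111100" → match
iv. "11" → no match
v → match
Total matched: 4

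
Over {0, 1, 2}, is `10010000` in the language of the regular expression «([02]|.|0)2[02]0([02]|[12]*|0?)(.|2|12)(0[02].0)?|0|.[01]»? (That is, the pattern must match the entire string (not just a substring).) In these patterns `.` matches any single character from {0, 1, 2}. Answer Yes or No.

No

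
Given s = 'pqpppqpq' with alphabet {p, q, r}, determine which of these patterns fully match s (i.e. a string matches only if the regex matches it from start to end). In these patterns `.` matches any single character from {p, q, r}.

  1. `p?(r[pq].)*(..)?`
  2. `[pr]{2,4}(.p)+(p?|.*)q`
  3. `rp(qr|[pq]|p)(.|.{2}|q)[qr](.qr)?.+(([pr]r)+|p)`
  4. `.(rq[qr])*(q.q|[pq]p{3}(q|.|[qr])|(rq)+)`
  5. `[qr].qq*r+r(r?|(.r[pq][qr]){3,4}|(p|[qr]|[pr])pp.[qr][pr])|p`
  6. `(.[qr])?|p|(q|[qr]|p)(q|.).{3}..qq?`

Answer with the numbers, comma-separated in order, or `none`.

6

1 → no match
2 → no match
3 → no match — must start with 'rp'
4 → no match
5 → no match
6 → match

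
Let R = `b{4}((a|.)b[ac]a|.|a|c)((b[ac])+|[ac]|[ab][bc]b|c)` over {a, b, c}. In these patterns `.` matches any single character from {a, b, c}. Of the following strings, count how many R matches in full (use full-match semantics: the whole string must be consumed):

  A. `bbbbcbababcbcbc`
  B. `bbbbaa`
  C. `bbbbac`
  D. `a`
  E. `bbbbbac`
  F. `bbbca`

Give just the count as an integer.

3

A → match
B → match
C → match
D → no match — must start with `b`
E → no match
F → no match
Total matched: 3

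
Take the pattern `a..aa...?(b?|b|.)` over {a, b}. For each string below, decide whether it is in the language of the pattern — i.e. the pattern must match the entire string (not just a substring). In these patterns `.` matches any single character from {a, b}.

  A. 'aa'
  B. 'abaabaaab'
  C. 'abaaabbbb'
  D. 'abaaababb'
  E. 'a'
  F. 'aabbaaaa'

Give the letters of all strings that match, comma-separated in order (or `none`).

A → no match
B → no match
C → match
D → match
E → no match
F → no match

C, D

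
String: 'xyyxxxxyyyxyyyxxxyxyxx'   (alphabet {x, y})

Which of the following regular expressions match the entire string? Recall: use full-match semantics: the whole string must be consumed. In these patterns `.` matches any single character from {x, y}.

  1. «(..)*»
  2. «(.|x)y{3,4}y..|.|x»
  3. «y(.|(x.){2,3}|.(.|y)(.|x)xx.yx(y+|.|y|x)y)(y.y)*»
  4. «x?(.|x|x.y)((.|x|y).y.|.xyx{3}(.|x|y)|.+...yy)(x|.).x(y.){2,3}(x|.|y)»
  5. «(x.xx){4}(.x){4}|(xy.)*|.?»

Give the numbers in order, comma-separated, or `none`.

1, 4

1 → match
2 → no match
3 → no match — must start with 'y'
4 → match
5 → no match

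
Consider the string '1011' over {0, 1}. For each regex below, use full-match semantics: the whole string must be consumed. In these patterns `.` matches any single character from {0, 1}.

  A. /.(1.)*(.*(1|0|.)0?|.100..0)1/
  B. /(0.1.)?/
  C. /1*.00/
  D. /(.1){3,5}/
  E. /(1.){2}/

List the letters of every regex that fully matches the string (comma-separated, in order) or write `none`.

A, E

A → match
B → no match
C → no match — must end with '00'
D → no match
E → match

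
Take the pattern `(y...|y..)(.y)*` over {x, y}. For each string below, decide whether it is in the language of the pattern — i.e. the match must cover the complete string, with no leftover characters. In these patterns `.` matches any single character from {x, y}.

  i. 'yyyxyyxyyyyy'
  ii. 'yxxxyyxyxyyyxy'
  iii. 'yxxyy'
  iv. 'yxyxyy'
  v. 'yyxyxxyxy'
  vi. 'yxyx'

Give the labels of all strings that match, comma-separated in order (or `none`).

i → match
ii → match
iii → match
iv → match
v → no match
vi → match

i, ii, iii, iv, vi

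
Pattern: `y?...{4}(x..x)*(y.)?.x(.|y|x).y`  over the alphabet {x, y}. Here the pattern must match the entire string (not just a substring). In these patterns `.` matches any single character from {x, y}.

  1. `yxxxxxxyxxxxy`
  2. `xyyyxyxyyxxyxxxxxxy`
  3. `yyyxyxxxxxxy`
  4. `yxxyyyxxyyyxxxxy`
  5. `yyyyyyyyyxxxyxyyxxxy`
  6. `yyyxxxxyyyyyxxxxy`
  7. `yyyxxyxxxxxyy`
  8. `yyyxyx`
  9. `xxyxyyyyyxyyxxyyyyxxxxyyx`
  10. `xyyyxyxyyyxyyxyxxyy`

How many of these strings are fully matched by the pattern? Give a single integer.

2

1 → no match
2 → match
3 → match
4 → no match
5 → no match
6 → no match
7 → no match
8 → no match — must end with `y`
9 → no match — must end with `y`
10 → no match
Total matched: 2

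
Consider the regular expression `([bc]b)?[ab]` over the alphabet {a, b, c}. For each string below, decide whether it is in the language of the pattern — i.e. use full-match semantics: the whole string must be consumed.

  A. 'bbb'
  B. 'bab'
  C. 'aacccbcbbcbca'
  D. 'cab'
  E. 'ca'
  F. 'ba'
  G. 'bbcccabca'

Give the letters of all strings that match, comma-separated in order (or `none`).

A → match
B → no match
C → no match
D → no match
E → no match
F → no match
G → no match

A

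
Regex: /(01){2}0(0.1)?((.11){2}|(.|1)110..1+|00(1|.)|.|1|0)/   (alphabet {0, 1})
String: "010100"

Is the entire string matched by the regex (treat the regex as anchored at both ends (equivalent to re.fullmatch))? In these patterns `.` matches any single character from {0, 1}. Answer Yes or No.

Yes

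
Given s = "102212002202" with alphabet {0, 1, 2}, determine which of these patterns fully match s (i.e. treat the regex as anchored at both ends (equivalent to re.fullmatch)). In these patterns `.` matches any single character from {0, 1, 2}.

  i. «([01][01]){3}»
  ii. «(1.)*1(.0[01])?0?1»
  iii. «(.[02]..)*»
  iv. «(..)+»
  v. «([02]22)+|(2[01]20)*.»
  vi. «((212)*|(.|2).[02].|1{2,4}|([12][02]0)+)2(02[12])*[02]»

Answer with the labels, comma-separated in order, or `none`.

iii, iv

i → no match
ii → no match — must end with "1"
iii → match
iv → match
v → no match
vi → no match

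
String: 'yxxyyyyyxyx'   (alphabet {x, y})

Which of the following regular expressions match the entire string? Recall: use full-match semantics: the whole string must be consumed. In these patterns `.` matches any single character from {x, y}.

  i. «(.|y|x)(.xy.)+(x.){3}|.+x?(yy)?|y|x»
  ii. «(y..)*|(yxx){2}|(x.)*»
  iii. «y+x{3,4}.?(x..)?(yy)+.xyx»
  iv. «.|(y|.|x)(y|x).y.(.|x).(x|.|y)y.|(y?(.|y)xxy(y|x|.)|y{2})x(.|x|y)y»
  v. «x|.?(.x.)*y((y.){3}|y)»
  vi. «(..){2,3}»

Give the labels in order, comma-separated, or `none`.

i → match
ii → no match
iii → no match
iv → no match
v → match
vi → no match

i, v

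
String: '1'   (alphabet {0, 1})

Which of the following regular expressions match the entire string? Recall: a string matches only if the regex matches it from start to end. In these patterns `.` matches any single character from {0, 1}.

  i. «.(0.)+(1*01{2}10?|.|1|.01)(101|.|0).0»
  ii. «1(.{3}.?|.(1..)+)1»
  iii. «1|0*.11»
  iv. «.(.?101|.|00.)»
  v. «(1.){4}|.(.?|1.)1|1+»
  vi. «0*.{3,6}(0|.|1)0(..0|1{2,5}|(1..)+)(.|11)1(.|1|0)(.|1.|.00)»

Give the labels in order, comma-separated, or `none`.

iii, v

i → no match — must end with '0'
ii → no match
iii → match
iv → no match
v → match
vi → no match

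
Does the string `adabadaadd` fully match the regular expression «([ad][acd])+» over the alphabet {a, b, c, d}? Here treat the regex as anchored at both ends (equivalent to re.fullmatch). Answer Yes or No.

No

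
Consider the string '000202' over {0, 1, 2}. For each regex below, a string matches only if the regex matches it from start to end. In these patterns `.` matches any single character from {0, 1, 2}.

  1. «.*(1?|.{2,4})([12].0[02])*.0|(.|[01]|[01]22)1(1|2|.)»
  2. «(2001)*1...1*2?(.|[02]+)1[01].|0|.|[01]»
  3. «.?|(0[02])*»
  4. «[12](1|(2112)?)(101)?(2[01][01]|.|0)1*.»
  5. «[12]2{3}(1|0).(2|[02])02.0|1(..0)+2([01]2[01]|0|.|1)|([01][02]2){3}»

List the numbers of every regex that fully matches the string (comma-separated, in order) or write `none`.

1 → no match
2 → no match
3 → match
4 → no match
5 → no match

3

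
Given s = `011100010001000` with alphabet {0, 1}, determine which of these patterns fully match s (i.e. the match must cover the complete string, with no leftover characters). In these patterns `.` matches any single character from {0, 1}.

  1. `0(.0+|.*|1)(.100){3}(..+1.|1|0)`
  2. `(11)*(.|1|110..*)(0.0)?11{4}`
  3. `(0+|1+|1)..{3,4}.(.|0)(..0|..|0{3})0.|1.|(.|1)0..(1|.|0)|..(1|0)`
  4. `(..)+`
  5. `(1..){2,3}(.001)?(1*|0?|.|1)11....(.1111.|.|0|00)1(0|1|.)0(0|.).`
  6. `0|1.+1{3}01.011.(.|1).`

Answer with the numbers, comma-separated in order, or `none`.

1

1 → match
2 → no match — must end with `1`
3 → no match
4 → no match
5 → no match — must start with `1`
6 → no match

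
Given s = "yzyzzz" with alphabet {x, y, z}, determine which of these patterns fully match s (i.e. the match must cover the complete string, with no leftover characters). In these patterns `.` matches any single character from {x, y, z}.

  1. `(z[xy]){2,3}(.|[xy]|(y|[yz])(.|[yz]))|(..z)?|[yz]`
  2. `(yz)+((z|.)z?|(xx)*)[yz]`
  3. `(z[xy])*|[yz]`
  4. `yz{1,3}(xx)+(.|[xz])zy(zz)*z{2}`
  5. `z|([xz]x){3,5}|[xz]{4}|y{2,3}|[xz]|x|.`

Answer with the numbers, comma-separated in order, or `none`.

2

1 → no match
2 → match
3 → no match
4 → no match
5 → no match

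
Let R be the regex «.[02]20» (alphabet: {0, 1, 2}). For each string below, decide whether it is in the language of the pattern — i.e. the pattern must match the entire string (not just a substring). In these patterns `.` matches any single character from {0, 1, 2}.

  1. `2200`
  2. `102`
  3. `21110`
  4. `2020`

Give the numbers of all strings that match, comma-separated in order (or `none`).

1 → no match — must end with `20`
2 → no match — must end with `20`
3 → no match — must end with `20`
4 → match

4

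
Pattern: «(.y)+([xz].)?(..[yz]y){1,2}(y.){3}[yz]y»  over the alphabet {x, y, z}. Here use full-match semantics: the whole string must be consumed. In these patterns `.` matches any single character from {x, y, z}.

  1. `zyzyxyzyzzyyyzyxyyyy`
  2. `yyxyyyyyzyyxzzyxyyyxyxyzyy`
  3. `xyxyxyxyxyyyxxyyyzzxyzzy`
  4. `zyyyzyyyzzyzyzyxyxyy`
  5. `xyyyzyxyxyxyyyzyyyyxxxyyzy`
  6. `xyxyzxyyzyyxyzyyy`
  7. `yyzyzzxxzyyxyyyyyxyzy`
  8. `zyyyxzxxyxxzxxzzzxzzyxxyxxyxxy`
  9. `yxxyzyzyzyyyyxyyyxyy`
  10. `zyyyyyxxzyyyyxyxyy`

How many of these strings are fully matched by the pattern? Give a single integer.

1 → match
2 → no match
3 → no match
4 → no match
5 → no match
6 → no match
7 → no match
8 → no match
9 → no match
10 → match
Total matched: 2

2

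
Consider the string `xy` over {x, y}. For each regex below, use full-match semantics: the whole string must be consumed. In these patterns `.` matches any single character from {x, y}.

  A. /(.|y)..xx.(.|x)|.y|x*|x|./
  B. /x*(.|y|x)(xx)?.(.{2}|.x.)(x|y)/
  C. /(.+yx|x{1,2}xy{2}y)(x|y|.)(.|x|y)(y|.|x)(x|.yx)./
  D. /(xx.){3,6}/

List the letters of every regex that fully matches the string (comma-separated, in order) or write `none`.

A → match
B → no match
C → no match
D → no match — must start with `xx`

A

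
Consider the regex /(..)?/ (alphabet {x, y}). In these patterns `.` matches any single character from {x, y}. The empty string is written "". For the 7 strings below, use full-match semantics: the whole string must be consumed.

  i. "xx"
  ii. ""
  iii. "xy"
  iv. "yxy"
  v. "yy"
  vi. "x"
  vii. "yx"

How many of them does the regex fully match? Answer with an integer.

i → match
ii → match
iii → match
iv → no match
v → match
vi → no match
vii → match
Total matched: 5

5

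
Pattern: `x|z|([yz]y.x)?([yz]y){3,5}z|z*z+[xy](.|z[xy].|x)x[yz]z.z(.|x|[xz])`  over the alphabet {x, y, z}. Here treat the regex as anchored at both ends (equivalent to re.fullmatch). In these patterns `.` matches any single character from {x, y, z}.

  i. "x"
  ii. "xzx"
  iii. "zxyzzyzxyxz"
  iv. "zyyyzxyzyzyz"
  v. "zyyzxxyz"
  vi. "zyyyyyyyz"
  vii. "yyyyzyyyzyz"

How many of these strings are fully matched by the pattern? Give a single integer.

3

i. "x" → match
ii. "xzx" → no match
iii. "zxyzzyzxyxz" → no match
iv. "zyyyzxyzyzyz" → no match
v. "zyyzxxyz" → no match
vi. "zyyyyyyyz" → match
vii. "yyyyzyyyzyz" → match
Total matched: 3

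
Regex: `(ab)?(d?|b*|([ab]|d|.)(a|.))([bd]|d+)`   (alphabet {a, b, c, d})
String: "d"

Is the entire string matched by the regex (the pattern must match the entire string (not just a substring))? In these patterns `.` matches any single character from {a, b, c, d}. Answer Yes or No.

Yes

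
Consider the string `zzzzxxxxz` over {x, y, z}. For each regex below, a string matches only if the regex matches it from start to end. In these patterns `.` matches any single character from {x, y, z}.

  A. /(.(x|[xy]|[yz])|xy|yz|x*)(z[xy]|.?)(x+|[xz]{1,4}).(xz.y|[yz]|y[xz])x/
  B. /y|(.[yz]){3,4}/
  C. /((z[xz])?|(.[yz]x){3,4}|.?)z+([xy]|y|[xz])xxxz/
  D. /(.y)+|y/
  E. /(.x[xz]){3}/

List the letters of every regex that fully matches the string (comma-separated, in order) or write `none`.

C

A → no match — must end with `x`
B → no match
C → match
D → no match — must end with `y`
E → no match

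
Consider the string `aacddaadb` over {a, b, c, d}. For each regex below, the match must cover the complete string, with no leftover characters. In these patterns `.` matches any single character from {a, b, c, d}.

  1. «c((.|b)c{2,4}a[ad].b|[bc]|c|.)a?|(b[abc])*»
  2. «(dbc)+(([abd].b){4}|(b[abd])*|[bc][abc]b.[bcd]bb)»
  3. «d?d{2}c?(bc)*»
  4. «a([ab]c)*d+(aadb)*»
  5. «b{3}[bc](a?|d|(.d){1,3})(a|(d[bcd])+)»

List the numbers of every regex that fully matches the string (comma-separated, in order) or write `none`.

1 → no match
2 → no match — must start with `dbc`
3 → no match
4 → match
5 → no match — must start with `b`

4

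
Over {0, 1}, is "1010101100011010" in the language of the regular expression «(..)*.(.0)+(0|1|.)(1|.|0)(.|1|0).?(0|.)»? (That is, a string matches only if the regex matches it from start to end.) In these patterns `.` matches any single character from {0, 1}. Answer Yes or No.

Yes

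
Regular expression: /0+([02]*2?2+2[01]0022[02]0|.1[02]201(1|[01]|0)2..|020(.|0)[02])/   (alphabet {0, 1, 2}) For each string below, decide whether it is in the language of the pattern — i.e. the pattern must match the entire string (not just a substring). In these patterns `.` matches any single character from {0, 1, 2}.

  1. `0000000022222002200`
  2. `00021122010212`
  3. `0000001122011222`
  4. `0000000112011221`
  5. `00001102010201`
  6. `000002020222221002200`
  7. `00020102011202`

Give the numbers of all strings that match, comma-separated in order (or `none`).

3, 5, 6

1 → no match
2 → no match
3 → match
4 → no match
5 → match
6 → match
7 → no match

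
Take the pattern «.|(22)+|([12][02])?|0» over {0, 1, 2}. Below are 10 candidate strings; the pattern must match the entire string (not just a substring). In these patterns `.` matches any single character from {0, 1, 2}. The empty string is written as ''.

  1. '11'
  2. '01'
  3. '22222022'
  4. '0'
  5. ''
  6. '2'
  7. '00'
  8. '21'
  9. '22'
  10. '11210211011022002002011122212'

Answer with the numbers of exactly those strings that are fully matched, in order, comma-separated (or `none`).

4, 5, 6, 9

1 → no match
2 → no match
3 → no match
4 → match
5 → match
6 → match
7 → no match
8 → no match
9 → match
10 → no match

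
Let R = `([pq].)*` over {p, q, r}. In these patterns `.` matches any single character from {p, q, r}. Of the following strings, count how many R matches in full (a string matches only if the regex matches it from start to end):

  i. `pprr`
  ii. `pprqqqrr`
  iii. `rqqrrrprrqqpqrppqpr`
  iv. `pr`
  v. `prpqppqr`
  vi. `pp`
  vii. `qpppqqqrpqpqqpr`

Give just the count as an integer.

i → no match
ii → no match
iii → no match
iv → match
v → match
vi → match
vii → no match
Total matched: 3

3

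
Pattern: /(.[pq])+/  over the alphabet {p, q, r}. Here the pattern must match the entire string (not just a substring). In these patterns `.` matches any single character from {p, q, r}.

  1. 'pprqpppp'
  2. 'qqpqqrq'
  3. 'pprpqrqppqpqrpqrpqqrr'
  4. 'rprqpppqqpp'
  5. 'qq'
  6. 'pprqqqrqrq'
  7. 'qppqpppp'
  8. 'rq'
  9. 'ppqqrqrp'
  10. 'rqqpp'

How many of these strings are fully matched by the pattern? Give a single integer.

6

1 → match
2 → no match
3 → no match
4 → no match
5 → match
6 → match
7 → match
8 → match
9 → match
10 → no match
Total matched: 6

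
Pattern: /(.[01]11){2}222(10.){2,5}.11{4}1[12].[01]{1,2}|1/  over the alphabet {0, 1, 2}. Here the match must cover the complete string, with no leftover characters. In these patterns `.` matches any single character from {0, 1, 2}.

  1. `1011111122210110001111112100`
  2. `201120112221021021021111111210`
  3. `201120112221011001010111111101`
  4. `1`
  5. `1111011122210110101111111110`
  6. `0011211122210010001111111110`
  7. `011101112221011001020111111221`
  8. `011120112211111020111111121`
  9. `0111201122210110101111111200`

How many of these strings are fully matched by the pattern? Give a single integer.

8

1 → match
2 → match
3 → match
4 → match
5 → match
6 → match
7 → match
8 → no match
9 → match
Total matched: 8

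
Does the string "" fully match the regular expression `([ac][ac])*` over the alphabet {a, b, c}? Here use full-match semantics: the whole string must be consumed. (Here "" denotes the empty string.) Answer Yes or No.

Yes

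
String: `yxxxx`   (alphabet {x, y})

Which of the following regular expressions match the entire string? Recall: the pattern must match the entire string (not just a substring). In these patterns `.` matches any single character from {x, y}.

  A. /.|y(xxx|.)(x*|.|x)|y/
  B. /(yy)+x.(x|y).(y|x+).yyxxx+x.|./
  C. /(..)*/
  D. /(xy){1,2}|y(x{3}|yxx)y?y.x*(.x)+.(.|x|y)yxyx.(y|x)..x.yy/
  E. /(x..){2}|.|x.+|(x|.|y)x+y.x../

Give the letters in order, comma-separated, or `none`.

A

A → match
B → no match
C → no match
D → no match
E → no match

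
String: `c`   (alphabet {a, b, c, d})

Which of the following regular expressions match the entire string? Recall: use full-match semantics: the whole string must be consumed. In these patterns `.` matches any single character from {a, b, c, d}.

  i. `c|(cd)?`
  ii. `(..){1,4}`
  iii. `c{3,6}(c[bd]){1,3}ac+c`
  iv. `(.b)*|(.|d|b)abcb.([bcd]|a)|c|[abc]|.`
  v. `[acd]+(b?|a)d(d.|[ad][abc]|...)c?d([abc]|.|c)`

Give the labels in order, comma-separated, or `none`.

i → match
ii → no match
iii → no match — must end with `cc`
iv → match
v → no match

i, iv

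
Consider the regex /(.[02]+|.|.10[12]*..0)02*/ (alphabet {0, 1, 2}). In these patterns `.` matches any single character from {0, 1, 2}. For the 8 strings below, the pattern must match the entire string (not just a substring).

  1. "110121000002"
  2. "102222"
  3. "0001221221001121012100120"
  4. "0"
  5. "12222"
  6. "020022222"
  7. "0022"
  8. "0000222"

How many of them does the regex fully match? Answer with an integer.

4

1. "110121000002" → no match
2. "102222" → match
3 → no match
4. "0" → no match
5. "12222" → no match
6. "020022222" → match
7. "0022" → match
8. "0000222" → match
Total matched: 4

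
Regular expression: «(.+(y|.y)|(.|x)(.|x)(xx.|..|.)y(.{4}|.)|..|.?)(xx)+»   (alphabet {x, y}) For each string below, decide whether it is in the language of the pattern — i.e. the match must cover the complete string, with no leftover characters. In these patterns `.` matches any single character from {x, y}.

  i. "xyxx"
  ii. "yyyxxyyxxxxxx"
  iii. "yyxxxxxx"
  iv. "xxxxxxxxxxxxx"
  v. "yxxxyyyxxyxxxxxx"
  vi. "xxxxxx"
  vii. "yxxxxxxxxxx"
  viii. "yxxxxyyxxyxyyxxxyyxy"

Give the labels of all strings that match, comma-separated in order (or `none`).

i. "xyxx" → match
ii → match
iii. "yyxxxxxx" → match
iv → match
v → match
vi. "xxxxxx" → match
vii. "yxxxxxxxxxx" → match
viii → no match — must end with "xx"

i, ii, iii, iv, v, vi, vii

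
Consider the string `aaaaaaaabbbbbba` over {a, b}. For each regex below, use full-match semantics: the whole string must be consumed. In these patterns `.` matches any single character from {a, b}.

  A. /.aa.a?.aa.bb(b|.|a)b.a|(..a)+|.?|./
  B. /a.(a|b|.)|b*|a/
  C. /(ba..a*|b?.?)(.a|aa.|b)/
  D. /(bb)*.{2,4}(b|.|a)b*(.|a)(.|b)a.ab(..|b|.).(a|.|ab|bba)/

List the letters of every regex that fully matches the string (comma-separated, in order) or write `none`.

A → match
B → no match
C → no match
D → match

A, D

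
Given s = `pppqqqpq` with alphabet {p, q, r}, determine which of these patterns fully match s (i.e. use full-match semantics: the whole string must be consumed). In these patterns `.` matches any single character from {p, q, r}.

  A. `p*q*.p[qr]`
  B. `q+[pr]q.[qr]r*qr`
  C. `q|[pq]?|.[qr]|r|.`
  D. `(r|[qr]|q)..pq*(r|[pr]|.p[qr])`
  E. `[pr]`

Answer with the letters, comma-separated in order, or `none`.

A

A → match
B → no match — must start with `q`
C → no match
D → no match
E → no match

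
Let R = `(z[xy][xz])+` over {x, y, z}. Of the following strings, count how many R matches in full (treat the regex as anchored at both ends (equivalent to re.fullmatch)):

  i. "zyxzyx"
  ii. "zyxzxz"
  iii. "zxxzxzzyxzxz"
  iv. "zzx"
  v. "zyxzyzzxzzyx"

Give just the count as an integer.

i. "zyxzyx" → match
ii. "zyxzxz" → match
iii. "zxxzxzzyxzxz" → match
iv. "zzx" → no match
v. "zyxzyzzxzzyx" → match
Total matched: 4

4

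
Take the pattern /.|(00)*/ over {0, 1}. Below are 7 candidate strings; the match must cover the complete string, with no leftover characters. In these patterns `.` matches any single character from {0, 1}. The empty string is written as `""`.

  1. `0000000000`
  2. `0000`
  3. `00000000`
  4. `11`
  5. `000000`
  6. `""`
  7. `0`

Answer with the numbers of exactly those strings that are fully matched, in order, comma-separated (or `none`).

1 → match
2 → match
3 → match
4 → no match
5 → match
6 → match
7 → match

1, 2, 3, 5, 6, 7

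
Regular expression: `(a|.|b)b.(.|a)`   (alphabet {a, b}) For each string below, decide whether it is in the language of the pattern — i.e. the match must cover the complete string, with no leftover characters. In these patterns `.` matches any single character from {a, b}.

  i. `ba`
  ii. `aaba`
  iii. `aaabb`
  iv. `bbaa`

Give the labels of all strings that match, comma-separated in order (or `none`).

iv

i → no match
ii → no match
iii → no match
iv → match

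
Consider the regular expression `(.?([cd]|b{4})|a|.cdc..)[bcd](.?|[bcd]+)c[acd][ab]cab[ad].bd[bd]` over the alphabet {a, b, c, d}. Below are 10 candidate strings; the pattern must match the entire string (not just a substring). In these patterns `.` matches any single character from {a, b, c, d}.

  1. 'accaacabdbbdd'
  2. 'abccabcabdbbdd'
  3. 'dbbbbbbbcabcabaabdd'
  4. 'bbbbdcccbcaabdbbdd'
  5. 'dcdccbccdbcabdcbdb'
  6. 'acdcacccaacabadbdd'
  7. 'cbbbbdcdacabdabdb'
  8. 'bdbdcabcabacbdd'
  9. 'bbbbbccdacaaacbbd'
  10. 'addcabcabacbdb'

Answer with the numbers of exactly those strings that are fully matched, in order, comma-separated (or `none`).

1 → match
2 → match
3 → match
4 → no match
5 → match
6 → match
7 → match
8 → match
9 → no match
10 → match

1, 2, 3, 5, 6, 7, 8, 10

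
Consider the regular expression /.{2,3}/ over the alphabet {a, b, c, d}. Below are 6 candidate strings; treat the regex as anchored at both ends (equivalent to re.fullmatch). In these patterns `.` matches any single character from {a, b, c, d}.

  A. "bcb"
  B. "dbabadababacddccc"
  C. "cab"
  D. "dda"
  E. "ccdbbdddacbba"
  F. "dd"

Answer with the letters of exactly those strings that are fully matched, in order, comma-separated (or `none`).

A → match
B → no match
C → match
D → match
E → no match
F → match

A, C, D, F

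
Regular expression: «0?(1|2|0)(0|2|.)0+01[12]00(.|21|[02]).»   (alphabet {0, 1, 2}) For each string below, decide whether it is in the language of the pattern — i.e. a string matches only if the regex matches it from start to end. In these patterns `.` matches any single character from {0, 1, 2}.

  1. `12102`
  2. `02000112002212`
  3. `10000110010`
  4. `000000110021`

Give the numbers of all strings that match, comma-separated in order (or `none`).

3, 4

1 → no match
2 → no match
3 → match
4 → match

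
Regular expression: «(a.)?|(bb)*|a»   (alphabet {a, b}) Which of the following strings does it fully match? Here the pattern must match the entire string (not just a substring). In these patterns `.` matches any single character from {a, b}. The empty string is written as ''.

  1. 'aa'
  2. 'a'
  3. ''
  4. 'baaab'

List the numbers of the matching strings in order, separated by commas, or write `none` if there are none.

1 → match
2 → match
3 → match
4 → no match

1, 2, 3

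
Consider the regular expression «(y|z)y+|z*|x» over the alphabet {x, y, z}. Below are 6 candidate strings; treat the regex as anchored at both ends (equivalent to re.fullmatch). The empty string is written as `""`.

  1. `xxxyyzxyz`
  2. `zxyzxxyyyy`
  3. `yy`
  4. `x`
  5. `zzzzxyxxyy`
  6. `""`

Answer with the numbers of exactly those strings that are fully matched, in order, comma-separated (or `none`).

1. `xxxyyzxyz` → no match
2. `zxyzxxyyyy` → no match
3. `yy` → match
4. `x` → match
5. `zzzzxyxxyy` → no match
6. `""` → match

3, 4, 6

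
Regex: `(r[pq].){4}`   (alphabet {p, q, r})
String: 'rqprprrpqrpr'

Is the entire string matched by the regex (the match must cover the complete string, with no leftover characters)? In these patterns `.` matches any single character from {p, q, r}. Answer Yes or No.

Yes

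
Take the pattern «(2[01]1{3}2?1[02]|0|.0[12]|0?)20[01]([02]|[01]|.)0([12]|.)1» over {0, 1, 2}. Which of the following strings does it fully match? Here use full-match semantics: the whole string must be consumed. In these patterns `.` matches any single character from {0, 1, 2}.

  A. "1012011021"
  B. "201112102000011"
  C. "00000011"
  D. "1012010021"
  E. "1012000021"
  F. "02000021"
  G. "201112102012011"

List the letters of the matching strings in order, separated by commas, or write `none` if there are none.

A. "1012011021" → match
B → match
C. "00000011" → no match
D. "1012010021" → match
E. "1012000021" → match
F. "02000021" → match
G → match

A, B, D, E, F, G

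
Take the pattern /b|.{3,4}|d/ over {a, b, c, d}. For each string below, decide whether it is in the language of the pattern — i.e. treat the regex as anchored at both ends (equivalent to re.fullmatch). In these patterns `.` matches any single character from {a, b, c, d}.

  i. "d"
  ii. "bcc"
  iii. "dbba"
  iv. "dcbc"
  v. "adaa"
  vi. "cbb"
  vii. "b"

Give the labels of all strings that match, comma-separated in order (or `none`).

i, ii, iii, iv, v, vi, vii

i. "d" → match
ii. "bcc" → match
iii. "dbba" → match
iv. "dcbc" → match
v. "adaa" → match
vi. "cbb" → match
vii. "b" → match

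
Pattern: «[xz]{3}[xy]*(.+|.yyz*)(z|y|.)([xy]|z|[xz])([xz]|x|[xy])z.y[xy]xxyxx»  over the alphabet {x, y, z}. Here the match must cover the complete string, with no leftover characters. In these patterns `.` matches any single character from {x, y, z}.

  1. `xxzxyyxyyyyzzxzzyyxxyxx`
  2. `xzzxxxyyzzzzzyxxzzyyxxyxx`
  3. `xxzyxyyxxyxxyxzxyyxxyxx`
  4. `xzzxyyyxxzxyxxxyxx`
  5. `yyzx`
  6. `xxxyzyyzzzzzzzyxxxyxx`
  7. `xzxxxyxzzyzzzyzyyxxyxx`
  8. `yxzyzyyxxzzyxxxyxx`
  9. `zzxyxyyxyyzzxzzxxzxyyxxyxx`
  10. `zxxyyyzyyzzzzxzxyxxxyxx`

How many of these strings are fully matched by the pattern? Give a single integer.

1 → match
2 → match
3 → match
4 → match
5 → no match — must end with `xxyxx`
6 → match
7 → no match
8 → no match
9 → match
10 → match
Total matched: 7

7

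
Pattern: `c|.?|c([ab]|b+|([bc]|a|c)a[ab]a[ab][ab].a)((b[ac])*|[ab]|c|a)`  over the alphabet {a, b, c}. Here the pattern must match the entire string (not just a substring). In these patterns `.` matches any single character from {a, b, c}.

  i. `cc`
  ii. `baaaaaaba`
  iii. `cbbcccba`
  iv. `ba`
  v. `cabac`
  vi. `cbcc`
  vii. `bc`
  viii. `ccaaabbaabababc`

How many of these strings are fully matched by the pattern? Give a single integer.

1

i → no match
ii → no match
iii → no match
iv → no match
v → no match
vi → no match
vii → no match
viii → match
Total matched: 1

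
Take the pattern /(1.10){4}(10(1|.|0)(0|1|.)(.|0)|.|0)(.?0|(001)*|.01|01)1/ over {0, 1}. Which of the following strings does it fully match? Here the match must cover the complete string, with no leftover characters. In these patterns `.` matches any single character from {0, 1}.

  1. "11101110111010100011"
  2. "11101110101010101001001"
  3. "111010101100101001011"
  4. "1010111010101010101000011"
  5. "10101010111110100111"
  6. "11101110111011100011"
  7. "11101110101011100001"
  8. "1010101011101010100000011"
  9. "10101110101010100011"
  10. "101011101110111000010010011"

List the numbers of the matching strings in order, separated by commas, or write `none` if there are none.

1 → match
2 → match
3 → no match
4 → match
5 → no match
6 → match
7 → match
8 → match
9 → match
10 → match

1, 2, 4, 6, 7, 8, 9, 10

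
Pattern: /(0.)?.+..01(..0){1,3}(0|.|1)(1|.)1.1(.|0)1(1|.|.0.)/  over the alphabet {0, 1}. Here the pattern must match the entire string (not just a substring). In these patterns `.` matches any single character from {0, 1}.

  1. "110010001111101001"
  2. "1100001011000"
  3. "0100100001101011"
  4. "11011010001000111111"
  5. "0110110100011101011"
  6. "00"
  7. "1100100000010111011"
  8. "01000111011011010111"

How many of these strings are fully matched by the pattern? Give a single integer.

4

1 → match
2 → no match
3 → match
4 → no match
5 → match
6 → no match
7 → match
8 → no match
Total matched: 4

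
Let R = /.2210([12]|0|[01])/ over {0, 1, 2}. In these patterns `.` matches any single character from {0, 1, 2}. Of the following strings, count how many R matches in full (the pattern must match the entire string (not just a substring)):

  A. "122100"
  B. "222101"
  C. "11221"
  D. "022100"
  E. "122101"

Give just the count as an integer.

A → match
B → match
C → no match
D → match
E → match
Total matched: 4

4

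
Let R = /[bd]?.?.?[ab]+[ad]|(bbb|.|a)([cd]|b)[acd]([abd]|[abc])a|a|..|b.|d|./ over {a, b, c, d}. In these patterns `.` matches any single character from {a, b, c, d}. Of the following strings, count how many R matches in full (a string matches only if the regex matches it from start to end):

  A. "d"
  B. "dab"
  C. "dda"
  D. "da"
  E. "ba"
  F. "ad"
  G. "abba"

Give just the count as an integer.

5

A → match
B → no match
C → no match
D → match
E → match
F → match
G → match
Total matched: 5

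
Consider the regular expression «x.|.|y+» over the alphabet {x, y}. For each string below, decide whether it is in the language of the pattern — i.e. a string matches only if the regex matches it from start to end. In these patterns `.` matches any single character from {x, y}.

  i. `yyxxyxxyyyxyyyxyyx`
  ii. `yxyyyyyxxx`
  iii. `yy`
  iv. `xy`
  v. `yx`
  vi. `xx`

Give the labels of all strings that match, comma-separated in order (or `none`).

iii, iv, vi

i → no match
ii → no match
iii → match
iv → match
v → no match
vi → match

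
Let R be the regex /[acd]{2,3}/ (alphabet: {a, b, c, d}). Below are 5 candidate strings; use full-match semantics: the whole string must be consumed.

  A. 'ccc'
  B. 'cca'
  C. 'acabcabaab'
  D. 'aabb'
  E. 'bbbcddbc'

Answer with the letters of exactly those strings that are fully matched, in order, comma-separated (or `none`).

A → match
B → match
C → no match
D → no match
E → no match

A, B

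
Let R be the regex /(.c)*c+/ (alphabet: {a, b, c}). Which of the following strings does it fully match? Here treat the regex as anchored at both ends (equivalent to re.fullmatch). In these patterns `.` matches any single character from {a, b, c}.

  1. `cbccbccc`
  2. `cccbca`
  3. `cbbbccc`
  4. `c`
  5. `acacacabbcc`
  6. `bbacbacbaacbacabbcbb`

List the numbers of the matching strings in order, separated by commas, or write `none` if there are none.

1 → no match
2 → no match — must end with `c`
3 → no match
4 → match
5 → no match
6 → no match — must end with `c`

4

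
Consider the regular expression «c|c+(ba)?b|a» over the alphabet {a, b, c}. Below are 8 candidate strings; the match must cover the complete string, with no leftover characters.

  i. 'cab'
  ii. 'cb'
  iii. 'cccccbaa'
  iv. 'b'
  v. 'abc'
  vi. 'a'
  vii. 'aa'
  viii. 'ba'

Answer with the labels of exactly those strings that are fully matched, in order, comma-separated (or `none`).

i → no match
ii → match
iii → no match
iv → no match
v → no match
vi → match
vii → no match
viii → no match

ii, vi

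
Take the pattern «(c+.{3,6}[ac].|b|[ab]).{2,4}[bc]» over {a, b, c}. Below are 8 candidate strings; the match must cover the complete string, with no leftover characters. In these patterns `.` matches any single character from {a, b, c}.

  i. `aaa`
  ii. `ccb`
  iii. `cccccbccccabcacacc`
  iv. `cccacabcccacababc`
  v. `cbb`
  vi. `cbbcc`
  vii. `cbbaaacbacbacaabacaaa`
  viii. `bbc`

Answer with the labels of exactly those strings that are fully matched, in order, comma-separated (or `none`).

i → no match
ii → no match
iii → no match
iv → no match
v → no match
vi → no match
vii → no match
viii → no match

none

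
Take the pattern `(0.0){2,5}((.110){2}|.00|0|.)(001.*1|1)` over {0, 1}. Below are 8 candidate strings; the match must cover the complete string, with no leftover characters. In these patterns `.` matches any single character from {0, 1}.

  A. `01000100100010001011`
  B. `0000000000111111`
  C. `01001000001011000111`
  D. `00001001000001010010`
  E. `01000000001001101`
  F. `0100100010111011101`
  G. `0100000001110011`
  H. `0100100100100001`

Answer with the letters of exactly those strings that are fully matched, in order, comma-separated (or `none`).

A → no match
B → no match
C → no match
D → no match — must end with `1`
E → no match
F → no match
G → match
H → match

G, H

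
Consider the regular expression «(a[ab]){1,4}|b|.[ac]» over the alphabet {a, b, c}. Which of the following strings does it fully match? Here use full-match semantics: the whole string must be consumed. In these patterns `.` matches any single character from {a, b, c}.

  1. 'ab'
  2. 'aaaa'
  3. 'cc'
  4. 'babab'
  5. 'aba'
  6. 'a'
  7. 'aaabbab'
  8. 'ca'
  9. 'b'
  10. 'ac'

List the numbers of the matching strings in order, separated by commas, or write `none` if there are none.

1, 2, 3, 8, 9, 10

1 → match
2 → match
3 → match
4 → no match
5 → no match
6 → no match
7 → no match
8 → match
9 → match
10 → match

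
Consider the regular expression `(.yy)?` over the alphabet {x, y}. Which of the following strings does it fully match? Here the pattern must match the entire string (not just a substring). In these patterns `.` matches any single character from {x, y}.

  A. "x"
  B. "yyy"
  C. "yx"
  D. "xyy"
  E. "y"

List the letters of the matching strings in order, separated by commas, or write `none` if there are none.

B, D

A. "x" → no match
B. "yyy" → match
C. "yx" → no match
D. "xyy" → match
E. "y" → no match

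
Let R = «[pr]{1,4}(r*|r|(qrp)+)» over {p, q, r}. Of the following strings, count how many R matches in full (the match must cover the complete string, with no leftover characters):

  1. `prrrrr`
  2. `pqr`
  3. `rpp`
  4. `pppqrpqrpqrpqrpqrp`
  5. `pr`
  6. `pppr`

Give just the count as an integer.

5

1 → match
2 → no match
3 → match
4 → match
5 → match
6 → match
Total matched: 5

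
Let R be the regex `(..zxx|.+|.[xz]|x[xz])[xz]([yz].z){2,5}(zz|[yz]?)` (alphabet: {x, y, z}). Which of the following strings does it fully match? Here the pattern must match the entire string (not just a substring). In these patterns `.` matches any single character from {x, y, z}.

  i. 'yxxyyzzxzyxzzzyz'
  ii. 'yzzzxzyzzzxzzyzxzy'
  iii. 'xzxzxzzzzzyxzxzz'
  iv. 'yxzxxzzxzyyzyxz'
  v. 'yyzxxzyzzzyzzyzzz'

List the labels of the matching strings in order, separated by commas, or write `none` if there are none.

iv, v

i → no match
ii → no match
iii → no match
iv → match
v → match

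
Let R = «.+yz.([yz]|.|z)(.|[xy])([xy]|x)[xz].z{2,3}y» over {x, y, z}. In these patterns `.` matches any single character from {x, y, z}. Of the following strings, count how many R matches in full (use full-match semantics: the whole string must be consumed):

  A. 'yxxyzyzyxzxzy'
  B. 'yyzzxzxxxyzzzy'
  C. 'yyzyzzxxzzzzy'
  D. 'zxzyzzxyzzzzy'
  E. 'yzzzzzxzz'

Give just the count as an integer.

A → no match
B → no match
C → match
D → no match
E. 'yzzzzzxzz' → no match — must end with 'zy'
Total matched: 1

1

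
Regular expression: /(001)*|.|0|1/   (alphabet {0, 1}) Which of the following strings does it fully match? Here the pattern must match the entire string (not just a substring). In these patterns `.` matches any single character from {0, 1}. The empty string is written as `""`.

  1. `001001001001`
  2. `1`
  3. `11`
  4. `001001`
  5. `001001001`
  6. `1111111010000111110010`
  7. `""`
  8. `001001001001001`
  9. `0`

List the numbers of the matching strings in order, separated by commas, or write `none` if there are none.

1. `001001001001` → match
2. `1` → match
3. `11` → no match
4. `001001` → match
5. `001001001` → match
6 → no match
7. `""` → match
8 → match
9. `0` → match

1, 2, 4, 5, 7, 8, 9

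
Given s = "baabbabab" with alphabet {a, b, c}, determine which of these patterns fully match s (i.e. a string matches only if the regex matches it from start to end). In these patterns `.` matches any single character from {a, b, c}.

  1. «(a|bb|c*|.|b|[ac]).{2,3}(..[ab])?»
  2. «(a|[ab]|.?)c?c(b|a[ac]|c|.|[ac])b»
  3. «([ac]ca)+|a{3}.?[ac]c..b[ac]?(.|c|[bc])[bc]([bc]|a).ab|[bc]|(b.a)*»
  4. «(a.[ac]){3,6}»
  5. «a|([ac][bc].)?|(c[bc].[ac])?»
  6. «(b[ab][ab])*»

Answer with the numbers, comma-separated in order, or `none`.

6

1 → no match
2 → no match
3 → no match
4 → no match — must start with "a"
5 → no match
6 → match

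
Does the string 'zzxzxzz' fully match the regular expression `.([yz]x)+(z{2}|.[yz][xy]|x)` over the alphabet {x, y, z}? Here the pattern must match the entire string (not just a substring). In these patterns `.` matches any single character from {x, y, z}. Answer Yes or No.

Yes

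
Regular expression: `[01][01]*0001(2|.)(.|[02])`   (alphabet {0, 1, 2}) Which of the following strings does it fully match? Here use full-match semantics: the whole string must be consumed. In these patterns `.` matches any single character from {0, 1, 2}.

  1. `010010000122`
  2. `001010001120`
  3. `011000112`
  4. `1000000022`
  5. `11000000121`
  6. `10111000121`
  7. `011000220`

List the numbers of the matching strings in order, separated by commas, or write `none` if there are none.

1 → match
2 → no match
3 → match
4 → no match
5 → match
6 → match
7 → no match

1, 3, 5, 6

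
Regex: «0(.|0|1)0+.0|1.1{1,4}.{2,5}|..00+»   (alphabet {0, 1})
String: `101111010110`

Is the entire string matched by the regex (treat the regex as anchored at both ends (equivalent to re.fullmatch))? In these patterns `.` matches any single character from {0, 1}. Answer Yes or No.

No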